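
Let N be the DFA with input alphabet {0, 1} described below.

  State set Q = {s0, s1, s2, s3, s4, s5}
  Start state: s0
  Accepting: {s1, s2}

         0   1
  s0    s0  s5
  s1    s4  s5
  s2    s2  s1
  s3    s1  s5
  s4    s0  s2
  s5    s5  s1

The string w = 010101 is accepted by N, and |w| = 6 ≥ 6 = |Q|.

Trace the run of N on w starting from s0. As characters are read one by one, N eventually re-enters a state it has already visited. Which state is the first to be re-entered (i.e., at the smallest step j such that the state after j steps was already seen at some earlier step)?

s0

State sequence: s0 -0-> s0 -1-> s5 -0-> s5 -1-> s1 -0-> s4 -1-> s2
First repeat at step 1: s0 was already visited.

The earliest repeat is at step j = 1: N is in s0, which it already visited at step i = 0.
Since N has 6 states, any run of length ≥ 6 visits 6+1 states, so by pigeonhole some state repeats within the first 6 steps — that repeat gives the pumpable loop.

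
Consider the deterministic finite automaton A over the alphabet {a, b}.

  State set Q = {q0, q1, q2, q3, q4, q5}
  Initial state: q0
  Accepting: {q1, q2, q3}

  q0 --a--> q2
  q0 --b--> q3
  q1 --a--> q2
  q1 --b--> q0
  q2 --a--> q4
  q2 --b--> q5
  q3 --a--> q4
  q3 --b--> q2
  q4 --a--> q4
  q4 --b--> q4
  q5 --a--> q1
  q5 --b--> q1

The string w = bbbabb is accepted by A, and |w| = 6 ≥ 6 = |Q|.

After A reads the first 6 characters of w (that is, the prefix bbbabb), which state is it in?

q3

Run of A on the first 6 characters of w = b b b a b b:
  step 0: q0  (start)
  step 1: q3  (read b: q0→q3)
  step 2: q2  (read b: q3→q2)
  step 3: q5  (read b: q2→q5)
  step 4: q1  (read a: q5→q1)
  step 5: q0  (read b: q1→q0)
  step 6: q3  (read b: q0→q3)

After reading 6 characters, A is in state q3.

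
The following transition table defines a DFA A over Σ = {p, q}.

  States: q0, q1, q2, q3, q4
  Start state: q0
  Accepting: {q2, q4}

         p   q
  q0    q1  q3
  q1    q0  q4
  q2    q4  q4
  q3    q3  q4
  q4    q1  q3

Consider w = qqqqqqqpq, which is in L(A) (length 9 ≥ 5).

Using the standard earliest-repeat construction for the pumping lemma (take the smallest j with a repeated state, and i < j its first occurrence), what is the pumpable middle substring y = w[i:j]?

qq

Run of A on w = q q q q q q q p q:
  step 0: q0  (start)
  step 1: q3  (read q: q0→q3)
  step 2: q4  (read q: q3→q4)
  step 3: q3  (read q: q4→q3)   ← first repeat (q3 seen earlier)
  step 4: q4  (read q: q3→q4)
  step 5: q3  (read q: q4→q3)
  step 6: q4  (read q: q3→q4)
  step 7: q3  (read q: q4→q3)
  step 8: q3  (read p: q3→q3)
  step 9: q4  (read q: q3→q4)

So i = 1, j = 3, giving x = w[0:1] = q, y = w[1:3] = qq, z = w[3:9] = qqqqpq.
Check: |xy| = 3 ≤ 5 and |y| = 2 ≥ 1. Reading y takes A from q3 back to q3, so every xyⁱz is accepted.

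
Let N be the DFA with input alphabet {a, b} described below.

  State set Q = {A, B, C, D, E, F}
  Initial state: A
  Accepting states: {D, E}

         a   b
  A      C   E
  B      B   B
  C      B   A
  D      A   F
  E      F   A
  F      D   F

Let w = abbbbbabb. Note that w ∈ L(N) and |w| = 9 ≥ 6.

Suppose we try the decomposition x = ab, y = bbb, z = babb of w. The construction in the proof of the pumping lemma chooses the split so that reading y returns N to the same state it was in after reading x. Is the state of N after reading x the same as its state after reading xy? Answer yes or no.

State sequence: A -a-> C -b-> A -b-> E -b-> A -b-> E

After x (step 2): A. After xy (step 5): E.
They differ (A ≠ E), so y is not a cycle from the state after x; this split is not the one the pumping-lemma construction produces, and pumping y need not keep the string in L(N).

no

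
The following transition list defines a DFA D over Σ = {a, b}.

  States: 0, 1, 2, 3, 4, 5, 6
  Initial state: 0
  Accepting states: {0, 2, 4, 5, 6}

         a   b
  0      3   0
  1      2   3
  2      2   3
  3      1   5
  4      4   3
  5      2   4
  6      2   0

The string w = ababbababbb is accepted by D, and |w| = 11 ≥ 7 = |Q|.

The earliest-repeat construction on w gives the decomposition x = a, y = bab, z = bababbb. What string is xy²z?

ababbabbababbb

xy^2z = a·bab·bab·bababbb = ababbabbababbb.
Reading y = bab takes D from 3 back to 3, so after x·y·y the machine is still in 3, and z then leads to the accepting state 4. Hence ababbabbababbb ∈ L(D).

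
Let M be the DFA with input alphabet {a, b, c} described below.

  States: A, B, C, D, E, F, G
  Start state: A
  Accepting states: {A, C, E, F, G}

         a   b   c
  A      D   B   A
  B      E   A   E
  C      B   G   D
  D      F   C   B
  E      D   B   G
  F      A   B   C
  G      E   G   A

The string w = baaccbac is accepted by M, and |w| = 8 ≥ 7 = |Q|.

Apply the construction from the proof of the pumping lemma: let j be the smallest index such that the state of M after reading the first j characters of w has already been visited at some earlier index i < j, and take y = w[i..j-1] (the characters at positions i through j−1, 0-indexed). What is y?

State sequence: A -b-> B -a-> E -a-> D -c-> B -c-> E -b-> B -a-> E -c-> G
First repeat at step 4: B was already visited.

So i = 1, j = 4, giving x = w[0:1] = b, y = w[1:4] = aac, z = w[4:8] = cbac.
Check: |xy| = 4 ≤ 7 and |y| = 3 ≥ 1. Reading y takes M from B back to B, so every xyⁱz is accepted.
With |Q| = 7, pigeonhole forces a state repeat no later than step 7; the substring read between the first and second visits to that state can be pumped.

aac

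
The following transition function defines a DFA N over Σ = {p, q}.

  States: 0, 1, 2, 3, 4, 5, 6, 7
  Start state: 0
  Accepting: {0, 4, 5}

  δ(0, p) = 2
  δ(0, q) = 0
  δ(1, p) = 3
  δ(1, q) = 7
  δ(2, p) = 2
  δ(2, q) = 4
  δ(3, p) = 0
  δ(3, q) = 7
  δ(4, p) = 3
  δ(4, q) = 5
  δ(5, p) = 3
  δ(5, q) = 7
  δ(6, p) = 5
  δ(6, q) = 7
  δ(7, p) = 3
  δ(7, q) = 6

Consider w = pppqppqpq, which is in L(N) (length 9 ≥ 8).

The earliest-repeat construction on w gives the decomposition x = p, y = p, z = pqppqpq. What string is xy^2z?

ppppqppqpq

xy^2z = p·p·p·pqppqpq = ppppqppqpq.
Reading y = p takes N from 2 back to 2, so after x·y·y the machine is still in 2, and z then leads to the accepting state 4. Hence ppppqppqpq ∈ L(N).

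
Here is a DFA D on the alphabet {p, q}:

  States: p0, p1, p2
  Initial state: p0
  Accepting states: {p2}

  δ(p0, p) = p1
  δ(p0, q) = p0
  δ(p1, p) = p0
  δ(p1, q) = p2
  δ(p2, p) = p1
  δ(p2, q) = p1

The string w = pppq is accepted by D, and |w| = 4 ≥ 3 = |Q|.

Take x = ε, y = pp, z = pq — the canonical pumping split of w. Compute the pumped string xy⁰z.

xy⁰z = xz = ε·pq = pq.
Reading y = pp takes D from p0 back to p0, so after x the machine is still in p0, and z then leads to the accepting state p2. Hence pq ∈ L(D).

pq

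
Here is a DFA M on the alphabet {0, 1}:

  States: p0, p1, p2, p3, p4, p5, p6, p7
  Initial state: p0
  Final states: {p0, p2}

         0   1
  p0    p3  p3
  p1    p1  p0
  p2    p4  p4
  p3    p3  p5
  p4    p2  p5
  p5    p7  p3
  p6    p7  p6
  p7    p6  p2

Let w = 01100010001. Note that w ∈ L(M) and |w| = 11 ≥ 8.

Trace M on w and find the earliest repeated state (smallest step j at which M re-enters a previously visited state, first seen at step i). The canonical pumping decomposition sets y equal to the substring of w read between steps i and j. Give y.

11

State sequence: p0 -0-> p3 -1-> p5 -1-> p3 -0-> p3 -0-> p3 -0-> p3 -1-> p5 -0-> p7 -0-> p6 -0-> p7 -1-> p2
First repeat at step 3: p3 was already visited.

So i = 1, j = 3, giving x = w[0:1] = 0, y = w[1:3] = 11, z = w[3:11] = 00010001.
Check: |xy| = 3 ≤ 8 and |y| = 2 ≥ 1. Reading y takes M from p3 back to p3, so every xyⁱz is accepted.
Since M has 8 states, any run of length ≥ 8 visits 8+1 states, so by pigeonhole some state repeats within the first 8 steps — that repeat gives the pumpable loop.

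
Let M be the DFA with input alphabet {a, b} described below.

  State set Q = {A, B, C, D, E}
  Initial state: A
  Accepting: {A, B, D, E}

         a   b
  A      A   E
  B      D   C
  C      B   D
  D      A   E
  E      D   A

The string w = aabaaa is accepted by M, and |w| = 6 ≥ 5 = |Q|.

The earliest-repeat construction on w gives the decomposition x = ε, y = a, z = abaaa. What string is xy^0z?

xy⁰z = xz = ε·abaaa = abaaa.
Reading y = a takes M from A back to A, so after x the machine is still in A, and z then leads to the accepting state A. Hence abaaa ∈ L(M).

abaaa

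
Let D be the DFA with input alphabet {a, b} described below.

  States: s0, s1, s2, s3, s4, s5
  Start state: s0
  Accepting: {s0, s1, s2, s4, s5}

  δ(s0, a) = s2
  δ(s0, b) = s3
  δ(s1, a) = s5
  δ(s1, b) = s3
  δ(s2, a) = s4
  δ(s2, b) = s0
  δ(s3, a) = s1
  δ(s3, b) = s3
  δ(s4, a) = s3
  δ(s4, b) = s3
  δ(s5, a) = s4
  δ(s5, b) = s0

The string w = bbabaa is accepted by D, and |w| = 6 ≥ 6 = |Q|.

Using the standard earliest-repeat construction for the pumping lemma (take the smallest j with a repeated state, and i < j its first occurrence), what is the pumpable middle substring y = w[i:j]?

b

State sequence: s0 -b-> s3 -b-> s3 -a-> s1 -b-> s3 -a-> s1 -a-> s5
First repeat at step 2: s3 was already visited.

So i = 1, j = 2, giving x = w[0:1] = b, y = w[1:2] = b, z = w[2:6] = abaa.
Check: |xy| = 2 ≤ 6 and |y| = 1 ≥ 1. Reading y takes D from s3 back to s3, so every xyⁱz is accepted.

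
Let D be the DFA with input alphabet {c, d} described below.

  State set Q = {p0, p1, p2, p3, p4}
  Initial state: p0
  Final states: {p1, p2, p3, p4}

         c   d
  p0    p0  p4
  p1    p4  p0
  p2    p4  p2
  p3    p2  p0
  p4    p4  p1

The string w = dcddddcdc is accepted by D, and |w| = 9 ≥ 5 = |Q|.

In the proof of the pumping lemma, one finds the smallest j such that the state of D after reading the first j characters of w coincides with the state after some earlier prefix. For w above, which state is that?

p4

Run of D on w = d c d d d d c d c:
  step 0: p0  (start)
  step 1: p4  (read d: p0→p4)
  step 2: p4  (read c: p4→p4)   ← first repeat (p4 seen earlier)
  step 3: p1  (read d: p4→p1)
  step 4: p0  (read d: p1→p0)
  step 5: p4  (read d: p0→p4)
  step 6: p1  (read d: p4→p1)
  step 7: p4  (read c: p1→p4)
  step 8: p1  (read d: p4→p1)
  step 9: p4  (read c: p1→p4)

The earliest repeat is at step j = 2: D is in p4, which it already visited at step i = 1.
With |Q| = 5, pigeonhole forces a state repeat no later than step 5; the substring read between the first and second visits to that state can be pumped.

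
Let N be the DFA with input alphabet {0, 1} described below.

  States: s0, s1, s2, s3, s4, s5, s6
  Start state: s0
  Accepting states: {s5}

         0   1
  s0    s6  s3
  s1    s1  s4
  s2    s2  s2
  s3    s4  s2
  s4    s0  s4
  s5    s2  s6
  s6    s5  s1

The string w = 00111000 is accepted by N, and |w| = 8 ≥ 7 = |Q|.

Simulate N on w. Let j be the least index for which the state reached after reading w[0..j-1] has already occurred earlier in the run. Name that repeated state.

s6

State sequence: s0 -0-> s6 -0-> s5 -1-> s6 -1-> s1 -1-> s4 -0-> s0 -0-> s6 -0-> s5
First repeat at step 3: s6 was already visited.

The earliest repeat is at step j = 3: N is in s6, which it already visited at step i = 1.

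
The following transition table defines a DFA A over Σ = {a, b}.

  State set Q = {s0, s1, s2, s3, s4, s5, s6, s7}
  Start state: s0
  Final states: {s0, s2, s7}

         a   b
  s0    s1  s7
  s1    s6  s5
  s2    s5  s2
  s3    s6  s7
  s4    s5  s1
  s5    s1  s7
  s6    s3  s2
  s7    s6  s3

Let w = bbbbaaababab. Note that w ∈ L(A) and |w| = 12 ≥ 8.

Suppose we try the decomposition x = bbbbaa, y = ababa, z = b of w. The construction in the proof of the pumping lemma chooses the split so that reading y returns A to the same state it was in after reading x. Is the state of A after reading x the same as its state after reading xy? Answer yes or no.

State sequence: s0 -b-> s7 -b-> s3 -b-> s7 -b-> s3 -a-> s6 -a-> s3 -a-> s6 -b-> s2 -a-> s5 -b-> s7 -a-> s6

After x (step 6): s3. After xy (step 11): s6.
They differ (s3 ≠ s6), so y is not a cycle from the state after x; this split is not the one the pumping-lemma construction produces, and pumping y need not keep the string in L(A).

no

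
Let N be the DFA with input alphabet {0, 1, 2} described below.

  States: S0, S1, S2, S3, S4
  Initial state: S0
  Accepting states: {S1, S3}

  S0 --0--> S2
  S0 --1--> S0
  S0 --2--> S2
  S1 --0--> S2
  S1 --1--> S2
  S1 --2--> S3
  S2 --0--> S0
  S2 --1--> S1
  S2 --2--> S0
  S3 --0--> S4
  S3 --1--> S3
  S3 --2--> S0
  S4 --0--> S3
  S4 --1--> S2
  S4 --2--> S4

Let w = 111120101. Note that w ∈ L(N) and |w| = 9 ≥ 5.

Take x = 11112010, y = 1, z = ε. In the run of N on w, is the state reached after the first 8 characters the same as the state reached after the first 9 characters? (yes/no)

no

Run of N on the first 9 characters of w = 1 1 1 1 2 0 1 0 1:
  step 0: S0  (start)
  step 1: S0  (read 1: S0→S0)
  step 2: S0  (read 1: S0→S0)
  step 3: S0  (read 1: S0→S0)
  step 4: S0  (read 1: S0→S0)
  step 5: S2  (read 2: S0→S2)
  step 6: S0  (read 0: S2→S0)
  step 7: S0  (read 1: S0→S0)
  step 8: S2  (read 0: S0→S2)
  step 9: S1  (read 1: S2→S1)

After x (step 8): S2. After xy (step 9): S1.
They differ (S2 ≠ S1), so y is not a cycle from the state after x; this split is not the one the pumping-lemma construction produces, and pumping y need not keep the string in L(N).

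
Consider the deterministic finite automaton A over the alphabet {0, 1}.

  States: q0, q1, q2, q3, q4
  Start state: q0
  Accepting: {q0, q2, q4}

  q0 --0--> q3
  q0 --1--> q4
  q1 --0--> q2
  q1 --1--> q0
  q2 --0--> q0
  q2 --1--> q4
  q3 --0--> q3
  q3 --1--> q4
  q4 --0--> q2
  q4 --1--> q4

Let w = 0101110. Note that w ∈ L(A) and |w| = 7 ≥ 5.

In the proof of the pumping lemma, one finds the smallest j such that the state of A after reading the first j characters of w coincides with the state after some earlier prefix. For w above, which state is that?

Run of A on w = 0 1 0 1 1 1 0:
  step 0: q0  (start)
  step 1: q3  (read 0: q0→q3)
  step 2: q4  (read 1: q3→q4)
  step 3: q2  (read 0: q4→q2)
  step 4: q4  (read 1: q2→q4)   ← first repeat (q4 seen earlier)
  step 5: q4  (read 1: q4→q4)
  step 6: q4  (read 1: q4→q4)
  step 7: q2  (read 0: q4→q2)

The earliest repeat is at step j = 4: A is in q4, which it already visited at step i = 2.

q4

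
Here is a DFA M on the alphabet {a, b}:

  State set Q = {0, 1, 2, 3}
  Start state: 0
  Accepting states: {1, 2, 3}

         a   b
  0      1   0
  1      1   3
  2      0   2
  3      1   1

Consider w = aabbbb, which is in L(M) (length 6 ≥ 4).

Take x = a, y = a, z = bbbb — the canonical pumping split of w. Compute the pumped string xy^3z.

aaaabbbb

xy^3z = a·a·a·a·bbbb = aaaabbbb.
Reading y = a takes M from 1 back to 1, so after x·y·y·y the machine is still in 1, and z then leads to the accepting state 1. Hence aaaabbbb ∈ L(M).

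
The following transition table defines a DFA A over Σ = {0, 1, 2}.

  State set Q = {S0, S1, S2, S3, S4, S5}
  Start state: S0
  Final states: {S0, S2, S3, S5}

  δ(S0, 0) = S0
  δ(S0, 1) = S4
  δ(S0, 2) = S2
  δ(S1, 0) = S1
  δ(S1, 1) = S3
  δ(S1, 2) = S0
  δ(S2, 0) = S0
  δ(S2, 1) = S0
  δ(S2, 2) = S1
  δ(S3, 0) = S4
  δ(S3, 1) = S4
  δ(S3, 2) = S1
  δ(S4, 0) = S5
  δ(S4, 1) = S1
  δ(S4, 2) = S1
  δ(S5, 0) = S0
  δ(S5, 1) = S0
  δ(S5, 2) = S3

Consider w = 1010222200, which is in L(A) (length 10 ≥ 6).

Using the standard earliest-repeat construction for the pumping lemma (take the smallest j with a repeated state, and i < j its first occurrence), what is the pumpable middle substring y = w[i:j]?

101

State sequence: S0 -1-> S4 -0-> S5 -1-> S0 -0-> S0 -2-> S2 -2-> S1 -2-> S0 -2-> S2 -0-> S0 -0-> S0
First repeat at step 3: S0 was already visited.

So i = 0, j = 3, giving x = w[0:0] = ε, y = w[0:3] = 101, z = w[3:10] = 0222200.
Check: |xy| = 3 ≤ 6 and |y| = 3 ≥ 1. Reading y takes A from S0 back to S0, so every xyⁱz is accepted.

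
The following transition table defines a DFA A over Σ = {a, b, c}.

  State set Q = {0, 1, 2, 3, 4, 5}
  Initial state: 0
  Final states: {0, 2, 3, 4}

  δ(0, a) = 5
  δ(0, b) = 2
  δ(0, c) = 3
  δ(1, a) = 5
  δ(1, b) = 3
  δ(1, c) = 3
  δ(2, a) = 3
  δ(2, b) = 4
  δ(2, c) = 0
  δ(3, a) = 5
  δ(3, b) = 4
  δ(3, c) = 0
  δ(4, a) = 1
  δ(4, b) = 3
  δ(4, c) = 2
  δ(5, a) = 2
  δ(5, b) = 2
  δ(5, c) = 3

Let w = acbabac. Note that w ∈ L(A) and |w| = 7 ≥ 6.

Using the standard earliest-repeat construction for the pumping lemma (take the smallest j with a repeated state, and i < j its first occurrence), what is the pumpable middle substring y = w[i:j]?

bab

Run of A on w = a c b a b a c:
  step 0: 0  (start)
  step 1: 5  (read a: 0→5)
  step 2: 3  (read c: 5→3)
  step 3: 4  (read b: 3→4)
  step 4: 1  (read a: 4→1)
  step 5: 3  (read b: 1→3)   ← first repeat (3 seen earlier)
  step 6: 5  (read a: 3→5)
  step 7: 3  (read c: 5→3)

So i = 2, j = 5, giving x = w[0:2] = ac, y = w[2:5] = bab, z = w[5:7] = ac.
Check: |xy| = 5 ≤ 6 and |y| = 3 ≥ 1. Reading y takes A from 3 back to 3, so every xyⁱz is accepted.
With |Q| = 6, pigeonhole forces a state repeat no later than step 6; the substring read between the first and second visits to that state can be pumped.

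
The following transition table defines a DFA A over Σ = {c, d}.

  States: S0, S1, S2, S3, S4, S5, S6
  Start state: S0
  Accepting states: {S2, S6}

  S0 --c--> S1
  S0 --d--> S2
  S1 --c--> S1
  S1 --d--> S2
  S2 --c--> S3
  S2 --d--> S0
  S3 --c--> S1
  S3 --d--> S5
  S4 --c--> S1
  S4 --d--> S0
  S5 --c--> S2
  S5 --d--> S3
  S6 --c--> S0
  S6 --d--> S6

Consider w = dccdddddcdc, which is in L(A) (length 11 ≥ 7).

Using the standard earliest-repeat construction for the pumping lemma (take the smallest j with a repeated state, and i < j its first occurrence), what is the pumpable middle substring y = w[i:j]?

State sequence: S0 -d-> S2 -c-> S3 -c-> S1 -d-> S2 -d-> S0 -d-> S2 -d-> S0 -d-> S2 -c-> S3 -d-> S5 -c-> S2
First repeat at step 4: S2 was already visited.

So i = 1, j = 4, giving x = w[0:1] = d, y = w[1:4] = ccd, z = w[4:11] = ddddcdc.
Check: |xy| = 4 ≤ 7 and |y| = 3 ≥ 1. Reading y takes A from S2 back to S2, so every xyⁱz is accepted.
Since A has 7 states, any run of length ≥ 7 visits 7+1 states, so by pigeonhole some state repeats within the first 7 steps — that repeat gives the pumpable loop.

ccd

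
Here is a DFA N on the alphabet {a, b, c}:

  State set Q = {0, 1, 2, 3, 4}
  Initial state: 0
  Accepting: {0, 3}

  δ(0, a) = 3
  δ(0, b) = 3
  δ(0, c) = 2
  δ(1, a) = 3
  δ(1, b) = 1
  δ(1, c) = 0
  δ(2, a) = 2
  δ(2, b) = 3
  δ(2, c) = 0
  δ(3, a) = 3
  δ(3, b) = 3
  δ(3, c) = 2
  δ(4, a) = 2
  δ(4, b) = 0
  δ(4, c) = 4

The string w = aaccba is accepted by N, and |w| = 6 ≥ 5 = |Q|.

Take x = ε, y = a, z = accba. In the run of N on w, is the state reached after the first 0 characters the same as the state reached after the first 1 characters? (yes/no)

Run of N on the first 1 characters of w = a:
  step 0: 0  (start)
  step 1: 3  (read a: 0→3)

After x (step 0): 0. After xy (step 1): 3.
They differ (0 ≠ 3), so y is not a cycle from the state after x; this split is not the one the pumping-lemma construction produces, and pumping y need not keep the string in L(N).

no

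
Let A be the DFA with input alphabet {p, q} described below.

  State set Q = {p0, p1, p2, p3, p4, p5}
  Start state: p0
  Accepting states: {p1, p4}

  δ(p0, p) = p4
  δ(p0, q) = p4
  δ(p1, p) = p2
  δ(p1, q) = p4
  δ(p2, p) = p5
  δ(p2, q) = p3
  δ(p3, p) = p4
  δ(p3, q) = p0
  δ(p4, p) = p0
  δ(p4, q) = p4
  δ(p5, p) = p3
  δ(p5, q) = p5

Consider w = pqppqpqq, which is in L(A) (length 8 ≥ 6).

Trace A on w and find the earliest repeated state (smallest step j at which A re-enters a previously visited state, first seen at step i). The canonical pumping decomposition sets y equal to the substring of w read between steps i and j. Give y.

Run of A on w = p q p p q p q q:
  step 0: p0  (start)
  step 1: p4  (read p: p0→p4)
  step 2: p4  (read q: p4→p4)   ← first repeat (p4 seen earlier)
  step 3: p0  (read p: p4→p0)
  step 4: p4  (read p: p0→p4)
  step 5: p4  (read q: p4→p4)
  step 6: p0  (read p: p4→p0)
  step 7: p4  (read q: p0→p4)
  step 8: p4  (read q: p4→p4)

So i = 1, j = 2, giving x = w[0:1] = p, y = w[1:2] = q, z = w[2:8] = ppqpqq.
Check: |xy| = 2 ≤ 6 and |y| = 1 ≥ 1. Reading y takes A from p4 back to p4, so every xyⁱz is accepted.
With |Q| = 6, pigeonhole forces a state repeat no later than step 6; the substring read between the first and second visits to that state can be pumped.

q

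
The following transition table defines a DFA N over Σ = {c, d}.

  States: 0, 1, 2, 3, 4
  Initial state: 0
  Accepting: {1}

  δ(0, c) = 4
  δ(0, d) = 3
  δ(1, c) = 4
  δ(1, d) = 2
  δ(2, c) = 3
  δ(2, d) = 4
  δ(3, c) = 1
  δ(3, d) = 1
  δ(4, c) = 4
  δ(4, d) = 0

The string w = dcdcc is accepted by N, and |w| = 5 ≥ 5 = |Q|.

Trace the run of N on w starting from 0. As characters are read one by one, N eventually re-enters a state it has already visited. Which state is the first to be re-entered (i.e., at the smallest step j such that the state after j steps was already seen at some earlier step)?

3

State sequence: 0 -d-> 3 -c-> 1 -d-> 2 -c-> 3 -c-> 1
First repeat at step 4: 3 was already visited.

The earliest repeat is at step j = 4: N is in 3, which it already visited at step i = 1.
With |Q| = 5, pigeonhole forces a state repeat no later than step 5; the substring read between the first and second visits to that state can be pumped.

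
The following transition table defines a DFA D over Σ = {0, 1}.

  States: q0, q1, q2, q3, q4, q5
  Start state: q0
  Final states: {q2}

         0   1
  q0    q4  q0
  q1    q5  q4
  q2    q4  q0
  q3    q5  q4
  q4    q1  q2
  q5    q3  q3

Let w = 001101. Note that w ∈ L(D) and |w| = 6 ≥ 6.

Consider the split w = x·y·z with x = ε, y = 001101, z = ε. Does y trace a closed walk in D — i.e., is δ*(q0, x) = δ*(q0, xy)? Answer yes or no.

no

State sequence: q0 -0-> q4 -0-> q1 -1-> q4 -1-> q2 -0-> q4 -1-> q2

After x (step 0): q0. After xy (step 6): q2.
They differ (q0 ≠ q2), so y is not a cycle from the state after x; this split is not the one the pumping-lemma construction produces, and pumping y need not keep the string in L(D).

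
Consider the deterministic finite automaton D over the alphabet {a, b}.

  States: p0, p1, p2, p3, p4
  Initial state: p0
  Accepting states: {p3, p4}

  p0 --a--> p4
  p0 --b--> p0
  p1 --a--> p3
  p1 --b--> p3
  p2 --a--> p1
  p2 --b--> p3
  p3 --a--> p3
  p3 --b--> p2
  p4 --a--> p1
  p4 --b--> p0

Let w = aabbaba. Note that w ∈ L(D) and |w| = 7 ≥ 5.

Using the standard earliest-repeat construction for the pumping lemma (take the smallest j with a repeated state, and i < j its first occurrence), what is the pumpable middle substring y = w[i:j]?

State sequence: p0 -a-> p4 -a-> p1 -b-> p3 -b-> p2 -a-> p1 -b-> p3 -a-> p3
First repeat at step 5: p1 was already visited.

So i = 2, j = 5, giving x = w[0:2] = aa, y = w[2:5] = bba, z = w[5:7] = ba.
Check: |xy| = 5 ≤ 5 and |y| = 3 ≥ 1. Reading y takes D from p1 back to p1, so every xyⁱz is accepted.

bba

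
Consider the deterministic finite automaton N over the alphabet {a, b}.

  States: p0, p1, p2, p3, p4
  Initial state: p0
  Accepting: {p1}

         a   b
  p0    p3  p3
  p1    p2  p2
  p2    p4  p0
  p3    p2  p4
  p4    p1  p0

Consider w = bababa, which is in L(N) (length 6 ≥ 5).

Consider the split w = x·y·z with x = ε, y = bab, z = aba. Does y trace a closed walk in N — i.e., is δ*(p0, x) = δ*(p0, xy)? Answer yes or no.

State sequence: p0 -b-> p3 -a-> p2 -b-> p0

After x (step 0): p0. After xy (step 3): p0.
They match, so y = bab drives N around a cycle from p0 back to itself; pumping y any number of times keeps N in p0 before reading z, and xyⁱz ∈ L(N) for every i ≥ 0.

yes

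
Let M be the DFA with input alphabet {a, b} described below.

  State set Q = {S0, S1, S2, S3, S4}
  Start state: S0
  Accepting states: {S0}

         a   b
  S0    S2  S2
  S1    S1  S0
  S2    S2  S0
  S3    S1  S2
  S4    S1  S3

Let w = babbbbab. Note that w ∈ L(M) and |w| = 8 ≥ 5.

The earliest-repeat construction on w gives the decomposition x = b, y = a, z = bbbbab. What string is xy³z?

xy^3z = b·a·a·a·bbbbab = baaabbbbab.
Reading y = a takes M from S2 back to S2, so after x·y·y·y the machine is still in S2, and z then leads to the accepting state S0. Hence baaabbbbab ∈ L(M).

baaabbbbab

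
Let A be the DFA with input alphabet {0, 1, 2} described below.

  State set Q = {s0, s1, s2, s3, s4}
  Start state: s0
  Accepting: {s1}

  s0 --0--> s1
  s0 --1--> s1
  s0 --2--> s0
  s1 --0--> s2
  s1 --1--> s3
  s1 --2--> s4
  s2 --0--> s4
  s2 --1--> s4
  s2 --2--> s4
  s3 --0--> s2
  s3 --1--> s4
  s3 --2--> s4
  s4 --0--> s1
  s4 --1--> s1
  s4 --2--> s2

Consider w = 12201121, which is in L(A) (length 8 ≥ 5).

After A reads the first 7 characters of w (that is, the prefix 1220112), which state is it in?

s4

Run of A on the first 7 characters of w = 1 2 2 0 1 1 2:
  step 0: s0  (start)
  step 1: s1  (read 1: s0→s1)
  step 2: s4  (read 2: s1→s4)
  step 3: s2  (read 2: s4→s2)
  step 4: s4  (read 0: s2→s4)
  step 5: s1  (read 1: s4→s1)
  step 6: s3  (read 1: s1→s3)
  step 7: s4  (read 2: s3→s4)

After reading 7 characters, A is in state s4.
(This kind of state-tracing is the core of the pumping-lemma construction: with 5 states, pigeonhole forces a repeat within the first 5 steps.)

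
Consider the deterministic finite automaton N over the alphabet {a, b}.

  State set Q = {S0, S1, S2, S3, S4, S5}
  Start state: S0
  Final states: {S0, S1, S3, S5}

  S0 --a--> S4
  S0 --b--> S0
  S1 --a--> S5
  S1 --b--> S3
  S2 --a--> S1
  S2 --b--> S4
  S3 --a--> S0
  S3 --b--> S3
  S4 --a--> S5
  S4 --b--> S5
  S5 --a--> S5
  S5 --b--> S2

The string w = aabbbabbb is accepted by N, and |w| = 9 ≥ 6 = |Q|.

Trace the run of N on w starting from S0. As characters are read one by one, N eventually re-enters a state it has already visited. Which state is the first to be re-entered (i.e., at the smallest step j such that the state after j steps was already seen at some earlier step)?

S4

State sequence: S0 -a-> S4 -a-> S5 -b-> S2 -b-> S4 -b-> S5 -a-> S5 -b-> S2 -b-> S4 -b-> S5
First repeat at step 4: S4 was already visited.

The earliest repeat is at step j = 4: N is in S4, which it already visited at step i = 1.
With |Q| = 6, pigeonhole forces a state repeat no later than step 6; the substring read between the first and second visits to that state can be pumped.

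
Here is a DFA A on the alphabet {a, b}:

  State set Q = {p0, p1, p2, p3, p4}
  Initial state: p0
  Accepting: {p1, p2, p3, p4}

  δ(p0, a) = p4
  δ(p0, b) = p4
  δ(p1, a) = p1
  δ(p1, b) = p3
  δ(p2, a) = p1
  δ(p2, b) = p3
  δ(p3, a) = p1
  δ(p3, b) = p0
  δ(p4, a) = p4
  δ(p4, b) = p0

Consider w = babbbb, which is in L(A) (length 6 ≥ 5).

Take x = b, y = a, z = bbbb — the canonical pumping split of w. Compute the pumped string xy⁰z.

xy⁰z = xz = b·bbbb = bbbbb.
Reading y = a takes A from p4 back to p4, so after x the machine is still in p4, and z then leads to the accepting state p4. Hence bbbbb ∈ L(A).

bbbbb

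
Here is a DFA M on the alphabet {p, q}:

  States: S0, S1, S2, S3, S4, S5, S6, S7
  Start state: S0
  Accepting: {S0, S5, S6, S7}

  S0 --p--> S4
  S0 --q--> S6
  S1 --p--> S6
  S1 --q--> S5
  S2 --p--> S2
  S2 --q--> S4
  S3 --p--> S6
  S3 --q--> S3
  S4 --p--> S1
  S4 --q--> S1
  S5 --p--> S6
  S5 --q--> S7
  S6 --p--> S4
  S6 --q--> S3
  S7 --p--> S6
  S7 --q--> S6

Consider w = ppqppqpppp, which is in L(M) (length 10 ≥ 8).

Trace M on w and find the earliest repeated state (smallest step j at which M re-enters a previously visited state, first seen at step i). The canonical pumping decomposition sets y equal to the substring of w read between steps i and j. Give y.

pqpp

Run of M on w = p p q p p q p p p p:
  step 0: S0  (start)
  step 1: S4  (read p: S0→S4)
  step 2: S1  (read p: S4→S1)
  step 3: S5  (read q: S1→S5)
  step 4: S6  (read p: S5→S6)
  step 5: S4  (read p: S6→S4)   ← first repeat (S4 seen earlier)
  step 6: S1  (read q: S4→S1)
  step 7: S6  (read p: S1→S6)
  step 8: S4  (read p: S6→S4)
  step 9: S1  (read p: S4→S1)
  step 10: S6  (read p: S1→S6)

So i = 1, j = 5, giving x = w[0:1] = p, y = w[1:5] = pqpp, z = w[5:10] = qpppp.
Check: |xy| = 5 ≤ 8 and |y| = 4 ≥ 1. Reading y takes M from S4 back to S4, so every xyⁱz is accepted.
With |Q| = 8, pigeonhole forces a state repeat no later than step 8; the substring read between the first and second visits to that state can be pumped.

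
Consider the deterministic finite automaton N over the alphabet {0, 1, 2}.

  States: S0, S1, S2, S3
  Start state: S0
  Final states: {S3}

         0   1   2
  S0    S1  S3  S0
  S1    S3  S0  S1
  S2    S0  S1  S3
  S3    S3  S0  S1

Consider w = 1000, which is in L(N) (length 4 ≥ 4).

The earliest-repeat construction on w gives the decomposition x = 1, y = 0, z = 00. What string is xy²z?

xy^2z = 1·0·0·00 = 10000.
Reading y = 0 takes N from S3 back to S3, so after x·y·y the machine is still in S3, and z then leads to the accepting state S3. Hence 10000 ∈ L(N).

10000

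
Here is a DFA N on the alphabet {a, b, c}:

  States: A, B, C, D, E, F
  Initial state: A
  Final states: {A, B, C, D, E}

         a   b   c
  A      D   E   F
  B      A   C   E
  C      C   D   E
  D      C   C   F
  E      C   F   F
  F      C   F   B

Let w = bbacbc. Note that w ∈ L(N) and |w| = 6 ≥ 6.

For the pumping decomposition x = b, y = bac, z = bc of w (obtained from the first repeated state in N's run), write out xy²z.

xy^2z = b·bac·bac·bc = bbacbacbc.
Reading y = bac takes N from E back to E, so after x·y·y the machine is still in E, and z then leads to the accepting state B. Hence bbacbacbc ∈ L(N).

bbacbacbc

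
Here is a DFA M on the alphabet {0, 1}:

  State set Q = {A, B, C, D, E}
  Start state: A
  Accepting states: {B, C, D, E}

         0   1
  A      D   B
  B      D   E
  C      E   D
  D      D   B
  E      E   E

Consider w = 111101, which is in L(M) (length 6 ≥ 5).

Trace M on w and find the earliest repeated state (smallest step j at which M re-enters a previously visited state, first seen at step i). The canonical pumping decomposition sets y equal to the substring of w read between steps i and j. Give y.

State sequence: A -1-> B -1-> E -1-> E -1-> E -0-> E -1-> E
First repeat at step 3: E was already visited.

So i = 2, j = 3, giving x = w[0:2] = 11, y = w[2:3] = 1, z = w[3:6] = 101.
Check: |xy| = 3 ≤ 5 and |y| = 1 ≥ 1. Reading y takes M from E back to E, so every xyⁱz is accepted.
Pumping length from the standard proof: p = 5 (the number of states). The repeated state found above gives |xy| = j ≤ 5 and |y| = j − i ≥ 1.

1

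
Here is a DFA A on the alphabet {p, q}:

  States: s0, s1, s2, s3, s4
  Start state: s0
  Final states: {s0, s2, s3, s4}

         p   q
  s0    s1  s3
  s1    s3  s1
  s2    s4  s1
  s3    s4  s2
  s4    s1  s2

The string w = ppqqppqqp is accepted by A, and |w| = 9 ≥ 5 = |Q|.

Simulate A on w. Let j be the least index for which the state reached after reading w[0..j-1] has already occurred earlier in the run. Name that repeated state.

s1

State sequence: s0 -p-> s1 -p-> s3 -q-> s2 -q-> s1 -p-> s3 -p-> s4 -q-> s2 -q-> s1 -p-> s3
First repeat at step 4: s1 was already visited.

The earliest repeat is at step j = 4: A is in s1, which it already visited at step i = 1.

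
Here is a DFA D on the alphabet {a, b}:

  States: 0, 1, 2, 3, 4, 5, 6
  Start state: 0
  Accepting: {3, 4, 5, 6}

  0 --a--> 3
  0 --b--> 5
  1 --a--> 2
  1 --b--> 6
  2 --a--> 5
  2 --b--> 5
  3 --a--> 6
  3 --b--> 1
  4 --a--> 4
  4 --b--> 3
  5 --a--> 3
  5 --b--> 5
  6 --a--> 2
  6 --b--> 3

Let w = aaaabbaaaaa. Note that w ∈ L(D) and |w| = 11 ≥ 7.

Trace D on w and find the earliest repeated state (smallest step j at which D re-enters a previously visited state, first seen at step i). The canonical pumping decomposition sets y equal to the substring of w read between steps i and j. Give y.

Run of D on w = a a a a b b a a a a a:
  step 0: 0  (start)
  step 1: 3  (read a: 0→3)
  step 2: 6  (read a: 3→6)
  step 3: 2  (read a: 6→2)
  step 4: 5  (read a: 2→5)
  step 5: 5  (read b: 5→5)   ← first repeat (5 seen earlier)
  step 6: 5  (read b: 5→5)
  step 7: 3  (read a: 5→3)
  step 8: 6  (read a: 3→6)
  step 9: 2  (read a: 6→2)
  step 10: 5  (read a: 2→5)
  step 11: 3  (read a: 5→3)

So i = 4, j = 5, giving x = w[0:4] = aaaa, y = w[4:5] = b, z = w[5:11] = baaaaa.
Check: |xy| = 5 ≤ 7 and |y| = 1 ≥ 1. Reading y takes D from 5 back to 5, so every xyⁱz is accepted.
Since D has 7 states, any run of length ≥ 7 visits 7+1 states, so by pigeonhole some state repeats within the first 7 steps — that repeat gives the pumpable loop.

b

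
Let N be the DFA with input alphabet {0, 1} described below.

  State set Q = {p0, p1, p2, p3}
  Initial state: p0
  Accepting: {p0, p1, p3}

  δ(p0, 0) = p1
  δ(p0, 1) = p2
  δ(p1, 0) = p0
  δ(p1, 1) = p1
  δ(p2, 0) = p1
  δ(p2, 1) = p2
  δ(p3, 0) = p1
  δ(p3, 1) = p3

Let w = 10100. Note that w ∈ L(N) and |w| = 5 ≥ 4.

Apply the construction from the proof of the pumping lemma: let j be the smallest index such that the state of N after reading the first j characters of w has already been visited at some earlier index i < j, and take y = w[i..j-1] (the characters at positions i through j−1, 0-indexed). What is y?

State sequence: p0 -1-> p2 -0-> p1 -1-> p1 -0-> p0 -0-> p1
First repeat at step 3: p1 was already visited.

So i = 2, j = 3, giving x = w[0:2] = 10, y = w[2:3] = 1, z = w[3:5] = 00.
Check: |xy| = 3 ≤ 4 and |y| = 1 ≥ 1. Reading y takes N from p1 back to p1, so every xyⁱz is accepted.

1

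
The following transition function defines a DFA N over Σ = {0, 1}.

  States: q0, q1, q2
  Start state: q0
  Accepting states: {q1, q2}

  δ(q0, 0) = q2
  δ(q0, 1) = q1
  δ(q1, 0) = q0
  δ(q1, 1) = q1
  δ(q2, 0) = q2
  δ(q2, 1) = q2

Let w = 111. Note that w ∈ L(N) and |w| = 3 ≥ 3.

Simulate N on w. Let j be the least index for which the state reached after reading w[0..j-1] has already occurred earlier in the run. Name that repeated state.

State sequence: q0 -1-> q1 -1-> q1 -1-> q1
First repeat at step 2: q1 was already visited.

The earliest repeat is at step j = 2: N is in q1, which it already visited at step i = 1.

q1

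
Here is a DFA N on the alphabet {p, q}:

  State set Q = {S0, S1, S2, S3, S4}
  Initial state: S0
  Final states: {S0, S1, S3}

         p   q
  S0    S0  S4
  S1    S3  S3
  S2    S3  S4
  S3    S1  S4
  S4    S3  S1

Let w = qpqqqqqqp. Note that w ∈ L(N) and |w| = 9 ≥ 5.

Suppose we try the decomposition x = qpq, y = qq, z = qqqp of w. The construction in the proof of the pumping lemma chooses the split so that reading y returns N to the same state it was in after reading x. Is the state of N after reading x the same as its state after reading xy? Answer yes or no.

no

Run of N on the first 5 characters of w = q p q q q:
  step 0: S0  (start)
  step 1: S4  (read q: S0→S4)
  step 2: S3  (read p: S4→S3)
  step 3: S4  (read q: S3→S4)
  step 4: S1  (read q: S4→S1)
  step 5: S3  (read q: S1→S3)

After x (step 3): S4. After xy (step 5): S3.
They differ (S4 ≠ S3), so y is not a cycle from the state after x; this split is not the one the pumping-lemma construction produces, and pumping y need not keep the string in L(N).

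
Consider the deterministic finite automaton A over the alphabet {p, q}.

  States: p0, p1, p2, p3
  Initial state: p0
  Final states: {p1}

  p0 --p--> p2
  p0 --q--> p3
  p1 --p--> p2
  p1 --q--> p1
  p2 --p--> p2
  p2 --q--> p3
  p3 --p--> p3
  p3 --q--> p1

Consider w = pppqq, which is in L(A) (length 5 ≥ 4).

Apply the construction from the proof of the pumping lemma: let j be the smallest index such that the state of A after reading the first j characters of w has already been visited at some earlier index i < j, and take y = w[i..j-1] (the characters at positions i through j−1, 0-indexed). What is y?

Run of A on w = p p p q q:
  step 0: p0  (start)
  step 1: p2  (read p: p0→p2)
  step 2: p2  (read p: p2→p2)   ← first repeat (p2 seen earlier)
  step 3: p2  (read p: p2→p2)
  step 4: p3  (read q: p2→p3)
  step 5: p1  (read q: p3→p1)

So i = 1, j = 2, giving x = w[0:1] = p, y = w[1:2] = p, z = w[2:5] = pqq.
Check: |xy| = 2 ≤ 4 and |y| = 1 ≥ 1. Reading y takes A from p2 back to p2, so every xyⁱz is accepted.

p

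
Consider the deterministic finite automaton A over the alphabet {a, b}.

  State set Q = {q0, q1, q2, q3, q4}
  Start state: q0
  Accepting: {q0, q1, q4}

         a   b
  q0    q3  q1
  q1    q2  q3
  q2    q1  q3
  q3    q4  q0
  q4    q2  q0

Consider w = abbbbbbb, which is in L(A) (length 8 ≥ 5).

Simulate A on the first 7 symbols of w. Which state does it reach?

Run of A on the first 7 characters of w = a b b b b b b:
  step 0: q0  (start)
  step 1: q3  (read a: q0→q3)
  step 2: q0  (read b: q3→q0)
  step 3: q1  (read b: q0→q1)
  step 4: q3  (read b: q1→q3)
  step 5: q0  (read b: q3→q0)
  step 6: q1  (read b: q0→q1)
  step 7: q3  (read b: q1→q3)

After reading 7 characters, A is in state q3.

q3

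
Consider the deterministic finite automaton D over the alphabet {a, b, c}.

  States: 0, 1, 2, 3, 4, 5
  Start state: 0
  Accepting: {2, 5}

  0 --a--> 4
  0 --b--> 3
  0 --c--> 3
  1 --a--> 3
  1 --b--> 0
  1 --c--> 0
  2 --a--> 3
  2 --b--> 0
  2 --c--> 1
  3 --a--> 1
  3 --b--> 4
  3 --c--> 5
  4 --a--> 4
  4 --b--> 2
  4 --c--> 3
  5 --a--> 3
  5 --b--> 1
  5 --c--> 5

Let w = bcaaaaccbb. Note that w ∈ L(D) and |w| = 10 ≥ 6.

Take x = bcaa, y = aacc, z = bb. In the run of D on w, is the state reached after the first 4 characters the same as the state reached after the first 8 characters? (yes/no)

Run of D on the first 8 characters of w = b c a a a a c c:
  step 0: 0  (start)
  step 1: 3  (read b: 0→3)
  step 2: 5  (read c: 3→5)
  step 3: 3  (read a: 5→3)
  step 4: 1  (read a: 3→1)
  step 5: 3  (read a: 1→3)
  step 6: 1  (read a: 3→1)
  step 7: 0  (read c: 1→0)
  step 8: 3  (read c: 0→3)

After x (step 4): 1. After xy (step 8): 3.
They differ (1 ≠ 3), so y is not a cycle from the state after x; this split is not the one the pumping-lemma construction produces, and pumping y need not keep the string in L(D).

no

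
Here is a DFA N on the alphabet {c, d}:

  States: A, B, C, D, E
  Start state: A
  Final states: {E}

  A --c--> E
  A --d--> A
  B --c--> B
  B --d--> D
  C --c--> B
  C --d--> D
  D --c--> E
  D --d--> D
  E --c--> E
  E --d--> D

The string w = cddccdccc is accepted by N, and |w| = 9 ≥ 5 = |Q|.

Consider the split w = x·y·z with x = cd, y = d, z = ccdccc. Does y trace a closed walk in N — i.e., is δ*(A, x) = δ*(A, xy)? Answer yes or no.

State sequence: A -c-> E -d-> D -d-> D

After x (step 2): D. After xy (step 3): D.
They match, so y = d drives N around a cycle from D back to itself; pumping y any number of times keeps N in D before reading z, and xyⁱz ∈ L(N) for every i ≥ 0.

yes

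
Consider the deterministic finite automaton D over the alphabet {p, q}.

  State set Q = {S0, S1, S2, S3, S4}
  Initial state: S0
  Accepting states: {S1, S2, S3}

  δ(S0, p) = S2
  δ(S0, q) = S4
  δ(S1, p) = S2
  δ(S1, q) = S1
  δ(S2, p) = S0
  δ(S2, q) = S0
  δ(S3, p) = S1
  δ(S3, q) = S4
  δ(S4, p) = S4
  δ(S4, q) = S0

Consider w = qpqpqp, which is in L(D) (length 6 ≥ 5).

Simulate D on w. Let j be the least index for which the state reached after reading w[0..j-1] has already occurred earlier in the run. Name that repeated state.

S4

Run of D on w = q p q p q p:
  step 0: S0  (start)
  step 1: S4  (read q: S0→S4)
  step 2: S4  (read p: S4→S4)   ← first repeat (S4 seen earlier)
  step 3: S0  (read q: S4→S0)
  step 4: S2  (read p: S0→S2)
  step 5: S0  (read q: S2→S0)
  step 6: S2  (read p: S0→S2)

The earliest repeat is at step j = 2: D is in S4, which it already visited at step i = 1.
With |Q| = 5, pigeonhole forces a state repeat no later than step 5; the substring read between the first and second visits to that state can be pumped.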